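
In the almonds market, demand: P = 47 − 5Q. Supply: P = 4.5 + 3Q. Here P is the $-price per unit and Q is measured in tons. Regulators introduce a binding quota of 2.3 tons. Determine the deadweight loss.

$36.30

Competitive equilibrium: 47 − 5Q = 4.5 + 3Q → Q* = 5.3125, P* = 20.4375.
At Q = 2.3: demand price = 47 − 5·2.3 = 35.5; supply price = 4.5 + 3·2.3 = 11.4.
ΔQ = 5.3125 − 2.3 = 3.0125; wedge = 35.5 − 11.4 = 24.1.
Welfare loss = ½ × 3.0125 × 24.1 = $36.30.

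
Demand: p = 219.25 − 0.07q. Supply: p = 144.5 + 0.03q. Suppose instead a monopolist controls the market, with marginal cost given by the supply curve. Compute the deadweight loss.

4736.86

Competitive equilibrium: 219.25 − 0.07q = 144.5 + 0.03q → q* = 747.5, p* = 166.925.
Marginal revenue: MR = 219.25 − 0.14q. Set MR = MC: 219.25 − 0.14q = 144.5 + 0.03q → q_m = 439.7059.
Price p_m = 219.25 − 0.07·439.7059 = 188.4706; MC(q_m) = 144.5 + 0.03·439.7059 = 157.6912.
Competitive q* = 747.5, so Δq = 307.7941; wedge = 188.4706 − 157.6912 = 30.7794.
Welfare loss = ½ × 307.7941 × 30.7794 = 4736.86.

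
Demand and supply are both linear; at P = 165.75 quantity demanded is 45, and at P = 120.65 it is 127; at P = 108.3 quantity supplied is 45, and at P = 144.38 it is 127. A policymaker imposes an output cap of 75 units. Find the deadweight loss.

Demand slope = (120.65 − 165.75)/(127 − 45) = −0.55, so P = 190.5 − 0.55Q.
Supply slope = (144.38 − 108.3)/(127 − 45) = 0.44, so P = 88.5 + 0.44Q.
Competitive equilibrium: 190.5 − 0.55Q = 88.5 + 0.44Q → Q* = 103.0303, P* = 133.8333.
At Q = 75: demand price = 190.5 − 0.55·75 = 149.25; supply price = 88.5 + 0.44·75 = 121.5.
ΔQ = 103.0303 − 75 = 28.0303; wedge = 149.25 − 121.5 = 27.75.
Welfare loss = ½ × 28.0303 × 27.75 = 388.92.

388.92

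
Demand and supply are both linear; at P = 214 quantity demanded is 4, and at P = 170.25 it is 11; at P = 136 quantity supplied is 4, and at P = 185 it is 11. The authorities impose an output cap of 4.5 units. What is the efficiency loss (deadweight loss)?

Demand slope = (170.25 − 214)/(11 − 4) = −6.25, so P = 239 − 6.25Q.
Supply slope = (185 − 136)/(11 − 4) = 7, so P = 108 + 7Q.
Competitive equilibrium: 239 − 6.25Q = 108 + 7Q → Q* = 9.8868, P* = 177.2075.
At Q = 4.5: demand price = 239 − 6.25·4.5 = 210.875; supply price = 108 + 7·4.5 = 139.5.
ΔQ = 9.8868 − 4.5 = 5.3868; wedge = 210.875 − 139.5 = 71.375.
DWL = ½ × 5.3868 × 71.375 = 192.24.

192.24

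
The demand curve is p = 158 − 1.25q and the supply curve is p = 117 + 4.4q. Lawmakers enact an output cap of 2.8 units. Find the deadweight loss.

Competitive equilibrium: 158 − 1.25q = 117 + 4.4q → q* = 7.2566, p* = 148.9292.
At q = 2.8: demand price = 158 − 1.25·2.8 = 154.5; supply price = 117 + 4.4·2.8 = 129.32.
Δq = 7.2566 − 2.8 = 4.4566; wedge = 154.5 − 129.32 = 25.18.
The triangle = ½ × 4.4566 × 25.18 = 56.11.

56.11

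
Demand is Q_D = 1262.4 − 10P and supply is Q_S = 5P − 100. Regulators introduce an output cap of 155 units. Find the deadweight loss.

5948.11

In inverse form: demand P = 126.24 − 0.1Q, supply P = 20 + 0.2Q.
Competitive equilibrium: 126.24 − 0.1Q = 20 + 0.2Q → Q* = 354.1333, P* = 90.8267.
At Q = 155: demand price = 126.24 − 0.1·155 = 110.74; supply price = 20 + 0.2·155 = 51.
ΔQ = 354.1333 − 155 = 199.1333; wedge = 110.74 − 51 = 59.74.
Welfare loss = ½ × 199.1333 × 59.74 = 5948.11.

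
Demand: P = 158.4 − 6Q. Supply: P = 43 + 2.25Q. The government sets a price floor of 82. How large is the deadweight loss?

6.49

Competitive equilibrium: 158.4 − 6Q = 43 + 2.25Q → Q* = 13.9879, P* = 74.4727.
At the floor P = 82, quantity demanded = (158.4 − 82)/6 = 12.7333.
Sellers' marginal cost at Q' = 12.7333: 43 + 2.25·12.7333 = 71.6499.
ΔQ = 13.9879 − 12.7333 = 1.2546; wedge = 82 − 71.6499 = 10.3501.
Welfare loss = ½ × 1.2546 × 10.3501 = 6.49.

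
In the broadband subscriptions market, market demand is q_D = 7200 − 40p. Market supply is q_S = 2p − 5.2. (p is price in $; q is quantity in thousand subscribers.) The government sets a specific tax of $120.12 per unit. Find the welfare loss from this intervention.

In inverse form: demand p = 180 − 0.025q, supply p = 2.6 + 0.5q.
Competitive equilibrium: 180 − 0.025q = 2.6 + 0.5q → q* = 337.9048, p* = 171.5524.
With the tax, the buyer price exceeds the seller price by 120.12: (180 − 0.025q) − (2.6 + 0.5q) = 120.12 → q' = 109.1048.
Δq = 337.9048 − 109.1048 = 228.8; the wedge equals the tax, 120.12.
DWL = ½ × 228.8 × 120.12 = $13741.728 thousand.

$13741.728 thousand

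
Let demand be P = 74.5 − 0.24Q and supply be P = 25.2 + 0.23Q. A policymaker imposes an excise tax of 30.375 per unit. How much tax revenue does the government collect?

1223.08

Competitive equilibrium: 74.5 − 0.24Q = 25.2 + 0.23Q → Q* = 104.8936, P* = 49.3255.
With the tax, the buyer price exceeds the seller price by 30.375: (74.5 − 0.24Q) − (25.2 + 0.23Q) = 30.375 → Q' = 40.266.
Tax revenue = 30.375 × 40.266 = 1223.08.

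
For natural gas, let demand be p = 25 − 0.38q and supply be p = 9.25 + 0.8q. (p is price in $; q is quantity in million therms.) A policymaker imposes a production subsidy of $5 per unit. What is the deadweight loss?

Competitive equilibrium: 25 − 0.38q = 9.25 + 0.8q → q* = 13.3475, p* = 19.928.
The subsidy lowers effective supply by 5: p = 4.25 + 0.8q.
New quantity: 25 − 0.38q = 4.25 + 0.8q → q' = 17.5847.
Overproduction Δq = 17.5847 − 13.3475 = 4.2372; wedge = subsidy = 5.
Welfare loss = ½ × 4.2372 × 5 = $10.59 million.

$10.59 million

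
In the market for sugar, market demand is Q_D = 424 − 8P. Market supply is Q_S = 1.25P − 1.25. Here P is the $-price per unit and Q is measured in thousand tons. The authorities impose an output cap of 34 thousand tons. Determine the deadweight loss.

$228.27 thousand

In inverse form: demand P = 53 − 0.125Q, supply P = 1 + 0.8Q.
Competitive equilibrium: 53 − 0.125Q = 1 + 0.8Q → Q* = 56.2162, P* = 45.973.
At Q = 34: demand price = 53 − 0.125·34 = 48.75; supply price = 1 + 0.8·34 = 28.2.
ΔQ = 56.2162 − 34 = 22.2162; wedge = 48.75 − 28.2 = 20.55.
The triangle = ½ × 22.2162 × 20.55 = $228.27 thousand.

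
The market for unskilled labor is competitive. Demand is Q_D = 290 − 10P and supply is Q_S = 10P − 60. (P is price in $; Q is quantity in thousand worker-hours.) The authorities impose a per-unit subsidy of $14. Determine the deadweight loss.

$490 thousand

In inverse form: demand P = 29 − 0.1Q, supply P = 6 + 0.1Q.
Competitive equilibrium: 29 − 0.1Q = 6 + 0.1Q → Q* = 115, P* = 17.5.
The subsidy lowers effective supply by 14: P = 0.1Q − 8.
New quantity: 29 − 0.1Q = 0.1Q − 8 → Q' = 185.
Overproduction ΔQ = 185 − 115 = 70; wedge = subsidy = 14.
The triangle = ½ × 70 × 14 = $490 thousand.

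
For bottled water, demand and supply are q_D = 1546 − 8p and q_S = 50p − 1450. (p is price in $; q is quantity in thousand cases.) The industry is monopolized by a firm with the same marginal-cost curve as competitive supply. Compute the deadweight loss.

$19939.09 thousand

In inverse form: demand p = 193.25 − 0.125q, supply p = 29 + 0.02q.
Competitive equilibrium: 193.25 − 0.125q = 29 + 0.02q → q* = 1132.758621, p* = 51.655172.
Marginal revenue: MR = 193.25 − 0.25q. Set MR = MC: 193.25 − 0.25q = 29 + 0.02q → q_m = 608.333333.
Price p_m = 193.25 − 0.125·608.333333 = 117.208333; MC(q_m) = 29 + 0.02·608.333333 = 41.166667.
Competitive q* = 1132.758621, so Δq = 524.425288; wedge = 117.208333 − 41.166667 = 76.041666.
DWL = ½ × 524.425288 × 76.041666 = $19939.09 thousand.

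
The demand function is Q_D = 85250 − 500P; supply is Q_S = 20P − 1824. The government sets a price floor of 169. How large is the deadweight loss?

In inverse form: demand P = 170.5 − 0.002Q, supply P = 91.2 + 0.05Q.
Competitive equilibrium: 170.5 − 0.002Q = 91.2 + 0.05Q → Q* = 1525, P* = 167.45.
At the floor P = 169, quantity demanded = (170.5 − 169)/0.002 = 750.
Sellers' marginal cost at Q' = 750: 91.2 + 0.05·750 = 128.7.
ΔQ = 1525 − 750 = 775; wedge = 169 − 128.7 = 40.3.
The triangle = ½ × 775 × 40.3 = 15616.25.

15616.25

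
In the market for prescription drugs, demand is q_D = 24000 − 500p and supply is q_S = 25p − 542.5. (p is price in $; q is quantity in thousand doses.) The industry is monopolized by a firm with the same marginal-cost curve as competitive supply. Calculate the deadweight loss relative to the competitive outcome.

In inverse form: demand p = 48 − 0.002q, supply p = 21.7 + 0.04q.
Competitive equilibrium: 48 − 0.002q = 21.7 + 0.04q → q* = 626.1905, p* = 46.7476.
Marginal revenue: MR = 48 − 0.004q. Set MR = MC: 48 − 0.004q = 21.7 + 0.04q → q_m = 597.7273.
Price p_m = 48 − 0.002·597.7273 = 46.8045; MC(q_m) = 21.7 + 0.04·597.7273 = 45.6091.
Competitive q* = 626.1905, so Δq = 28.4632; wedge = 46.8045 − 45.6091 = 1.1954.
Welfare loss = ½ × 28.4632 × 1.1954 = $17.01 thousand.

$17.01 thousand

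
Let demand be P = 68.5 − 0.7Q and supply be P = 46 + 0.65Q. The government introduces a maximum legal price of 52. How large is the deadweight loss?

Competitive equilibrium: 68.5 − 0.7Q = 46 + 0.65Q → Q* = 16.6667, P* = 56.8333.
At the ceiling P = 52, quantity supplied = (52 − 46)/0.65 = 9.2308.
Willingness to pay at Q' = 9.2308: 68.5 − 0.7·9.2308 = 62.0384.
ΔQ = 16.6667 − 9.2308 = 7.4359; wedge = 62.0384 − 52 = 10.0384.
The triangle = ½ × 7.4359 × 10.0384 = 37.32.

37.32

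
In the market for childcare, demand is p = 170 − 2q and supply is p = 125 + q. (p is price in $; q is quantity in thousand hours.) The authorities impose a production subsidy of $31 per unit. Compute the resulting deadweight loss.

$160.17 thousand

Competitive equilibrium: 170 − 2q = 125 + q → q* = 15, p* = 140.
The subsidy lowers effective supply by 31: p = 94 + q.
New quantity: 170 − 2q = 94 + q → q' = 25.3333.
Overproduction Δq = 25.3333 − 15 = 10.3333; wedge = subsidy = 31.
DWL = ½ × 10.3333 × 31 = $160.17 thousand.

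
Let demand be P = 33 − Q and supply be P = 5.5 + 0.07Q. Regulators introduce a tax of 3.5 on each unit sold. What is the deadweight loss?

5.72

Competitive equilibrium: 33 − Q = 5.5 + 0.07Q → Q* = 25.7009, P* = 7.2991.
With the tax, the buyer price exceeds the seller price by 3.5: (33 − Q) − (5.5 + 0.07Q) = 3.5 → Q' = 22.4299.
ΔQ = 25.7009 − 22.4299 = 3.271; the wedge equals the tax, 3.5.
The triangle = ½ × 3.271 × 3.5 = 5.72.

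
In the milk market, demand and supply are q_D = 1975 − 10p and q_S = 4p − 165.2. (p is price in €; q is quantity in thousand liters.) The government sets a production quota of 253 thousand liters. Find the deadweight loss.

€6537.89 thousand

In inverse form: demand p = 197.5 − 0.1q, supply p = 41.3 + 0.25q.
Competitive equilibrium: 197.5 − 0.1q = 41.3 + 0.25q → q* = 446.2857, p* = 152.8714.
At q = 253: demand price = 197.5 − 0.1·253 = 172.2; supply price = 41.3 + 0.25·253 = 104.55.
Δq = 446.2857 − 253 = 193.2857; wedge = 172.2 − 104.55 = 67.65.
DWL = ½ × 193.2857 × 67.65 = €6537.89 thousand.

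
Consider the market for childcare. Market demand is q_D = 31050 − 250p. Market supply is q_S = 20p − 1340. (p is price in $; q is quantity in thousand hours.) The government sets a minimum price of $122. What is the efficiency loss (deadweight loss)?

In inverse form: demand p = 124.2 − 0.004q, supply p = 67 + 0.05q.
Competitive equilibrium: 124.2 − 0.004q = 67 + 0.05q → q* = 1059.25926, p* = 119.96296.
At the floor p = 122, quantity demanded = (124.2 − 122)/0.004 = 550.
Sellers' marginal cost at q' = 550: 67 + 0.05·550 = 94.5.
Δq = 1059.25926 − 550 = 509.25926; wedge = 122 − 94.5 = 27.5.
The triangle = ½ × 509.25926 × 27.5 = $7002.31 thousand.

$7002.31 thousand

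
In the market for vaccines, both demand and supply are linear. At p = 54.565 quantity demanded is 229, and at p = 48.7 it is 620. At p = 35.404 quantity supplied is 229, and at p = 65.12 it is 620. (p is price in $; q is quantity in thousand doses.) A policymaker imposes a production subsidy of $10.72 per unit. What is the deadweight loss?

$631.42 thousand

Demand slope = (48.7 − 54.565)/(620 − 229) = −0.015, so p = 58 − 0.015q.
Supply slope = (65.12 − 35.404)/(620 − 229) = 0.076, so p = 18 + 0.076q.
Competitive equilibrium: 58 − 0.015q = 18 + 0.076q → q* = 439.5604, p* = 51.4066.
The subsidy lowers effective supply by 10.72: p = 7.28 + 0.076q.
New quantity: 58 − 0.015q = 7.28 + 0.076q → q' = 557.3626.
Overproduction Δq = 557.3626 − 439.5604 = 117.8022; wedge = subsidy = 10.72.
DWL = ½ × 117.8022 × 10.72 = $631.42 thousand.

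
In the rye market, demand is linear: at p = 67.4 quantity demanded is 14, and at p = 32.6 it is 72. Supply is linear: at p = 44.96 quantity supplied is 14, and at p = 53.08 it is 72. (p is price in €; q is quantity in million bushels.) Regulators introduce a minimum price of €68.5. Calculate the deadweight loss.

€382.62 million

Demand slope = (32.6 − 67.4)/(72 − 14) = −0.6, so p = 75.8 − 0.6q.
Supply slope = (53.08 − 44.96)/(72 − 14) = 0.14, so p = 43 + 0.14q.
Competitive equilibrium: 75.8 − 0.6q = 43 + 0.14q → q* = 44.3243, p* = 49.2054.
At the floor p = 68.5, quantity demanded = (75.8 − 68.5)/0.6 = 12.1667.
Sellers' marginal cost at q' = 12.1667: 43 + 0.14·12.1667 = 44.7033.
Δq = 44.3243 − 12.1667 = 32.1576; wedge = 68.5 − 44.7033 = 23.7967.
Deadweight loss = ½ × 32.1576 × 23.7967 = €382.62 million.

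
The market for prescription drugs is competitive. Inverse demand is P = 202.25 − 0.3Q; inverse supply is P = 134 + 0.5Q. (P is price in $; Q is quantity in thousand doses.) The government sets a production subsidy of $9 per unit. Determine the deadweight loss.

Competitive equilibrium: 202.25 − 0.3Q = 134 + 0.5Q → Q* = 85.3125, P* = 176.6563.
The subsidy lowers effective supply by 9: P = 125 + 0.5Q.
New quantity: 202.25 − 0.3Q = 125 + 0.5Q → Q' = 96.5625.
Overproduction ΔQ = 96.5625 − 85.3125 = 11.25; wedge = subsidy = 9.
Welfare loss = ½ × 11.25 × 9 = $50.625 thousand.

$50.625 thousand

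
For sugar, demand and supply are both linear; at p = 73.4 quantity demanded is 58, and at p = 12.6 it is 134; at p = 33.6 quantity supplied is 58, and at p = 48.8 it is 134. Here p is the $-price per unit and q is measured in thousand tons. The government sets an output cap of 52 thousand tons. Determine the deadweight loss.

Demand slope = (12.6 − 73.4)/(134 − 58) = −0.8, so p = 119.8 − 0.8q.
Supply slope = (48.8 − 33.6)/(134 − 58) = 0.2, so p = 22 + 0.2q.
Competitive equilibrium: 119.8 − 0.8q = 22 + 0.2q → q* = 97.8, p* = 41.56.
At q = 52: demand price = 119.8 − 0.8·52 = 78.2; supply price = 22 + 0.2·52 = 32.4.
Δq = 97.8 − 52 = 45.8; wedge = 78.2 − 32.4 = 45.8.
Deadweight loss = ½ × 45.8 × 45.8 = $1048.82 thousand.

$1048.82 thousand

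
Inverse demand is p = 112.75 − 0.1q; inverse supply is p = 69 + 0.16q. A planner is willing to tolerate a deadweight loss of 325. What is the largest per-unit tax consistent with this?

13

Competitive equilibrium: 112.75 − 0.1q = 69 + 0.16q → q* = 168.2692, p* = 95.9231.
A tax t gives Δq = t/0.26 and wedge t, so DWL = t²/0.52.
t²/0.52 = 325 → t² = 169 → t = 13.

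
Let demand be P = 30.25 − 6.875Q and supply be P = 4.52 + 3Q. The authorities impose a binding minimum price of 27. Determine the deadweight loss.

Competitive equilibrium: 30.25 − 6.875Q = 4.52 + 3Q → Q* = 2.6056, P* = 12.3367.
At the floor P = 27, quantity demanded = (30.25 − 27)/6.875 = 0.4727.
Sellers' marginal cost at Q' = 0.4727: 4.52 + 3·0.4727 = 5.9381.
ΔQ = 2.6056 − 0.4727 = 2.1329; wedge = 27 − 5.9381 = 21.0619.
Welfare loss = ½ × 2.1329 × 21.0619 = 22.46.

22.46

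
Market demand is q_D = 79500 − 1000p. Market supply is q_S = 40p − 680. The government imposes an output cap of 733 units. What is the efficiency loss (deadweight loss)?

In inverse form: demand p = 79.5 − 0.001q, supply p = 17 + 0.025q.
Competitive equilibrium: 79.5 − 0.001q = 17 + 0.025q → q* = 2403.8462, p* = 77.0962.
At q = 733: demand price = 79.5 − 0.001·733 = 78.767; supply price = 17 + 0.025·733 = 35.325.
Δq = 2403.8462 − 733 = 1670.8462; wedge = 78.767 − 35.325 = 43.442.
DWL = ½ × 1670.8462 × 43.442 = 36292.45.

36292.45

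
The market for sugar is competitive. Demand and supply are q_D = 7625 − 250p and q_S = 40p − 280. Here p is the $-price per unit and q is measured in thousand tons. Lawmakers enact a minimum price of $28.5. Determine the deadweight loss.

$1396.55 thousand

In inverse form: demand p = 30.5 − 0.004q, supply p = 7 + 0.025q.
Competitive equilibrium: 30.5 − 0.004q = 7 + 0.025q → q* = 810.3448, p* = 27.2586.
At the floor p = 28.5, quantity demanded = (30.5 − 28.5)/0.004 = 500.
Sellers' marginal cost at q' = 500: 7 + 0.025·500 = 19.5.
Δq = 810.3448 − 500 = 310.3448; wedge = 28.5 − 19.5 = 9.
DWL = ½ × 310.3448 × 9 = $1396.55 thousand.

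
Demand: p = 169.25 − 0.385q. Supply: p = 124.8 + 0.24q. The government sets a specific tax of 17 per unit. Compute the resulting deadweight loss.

231.20

Competitive equilibrium: 169.25 − 0.385q = 124.8 + 0.24q → q* = 71.12, p* = 141.8688.
With the tax, the buyer price exceeds the seller price by 17: (169.25 − 0.385q) − (124.8 + 0.24q) = 17 → q' = 43.92.
Δq = 71.12 − 43.92 = 27.2; the wedge equals the tax, 17.
Deadweight loss = ½ × 27.2 × 17 = 231.20.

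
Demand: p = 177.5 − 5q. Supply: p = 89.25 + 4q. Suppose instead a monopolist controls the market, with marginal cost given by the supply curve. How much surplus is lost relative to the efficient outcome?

55.19

Competitive equilibrium: 177.5 − 5q = 89.25 + 4q → q* = 9.8056, p* = 128.4722.
Marginal revenue: MR = 177.5 − 10q. Set MR = MC: 177.5 − 10q = 89.25 + 4q → q_m = 6.3036.
Price p_m = 177.5 − 5·6.3036 = 145.982; MC(q_m) = 89.25 + 4·6.3036 = 114.4644.
Competitive q* = 9.8056, so Δq = 3.502; wedge = 145.982 − 114.4644 = 31.5176.
Welfare loss = ½ × 3.502 × 31.5176 = 55.19.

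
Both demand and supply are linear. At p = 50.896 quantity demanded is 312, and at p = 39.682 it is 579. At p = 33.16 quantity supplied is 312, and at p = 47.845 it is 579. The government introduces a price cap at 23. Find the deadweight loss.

Demand slope = (39.682 − 50.896)/(579 − 312) = −0.042, so p = 64 − 0.042q.
Supply slope = (47.845 − 33.16)/(579 − 312) = 0.055, so p = 16 + 0.055q.
Competitive equilibrium: 64 − 0.042q = 16 + 0.055q → q* = 494.84536, p* = 43.21649.
At the ceiling p = 23, quantity supplied = (23 − 16)/0.055 = 127.27273.
Willingness to pay at q' = 127.27273: 64 − 0.042·127.27273 = 58.65455.
Δq = 494.84536 − 127.27273 = 367.57263; wedge = 58.65455 − 23 = 35.65455.
Welfare loss = ½ × 367.57263 × 35.65455 = 6552.82.

6552.82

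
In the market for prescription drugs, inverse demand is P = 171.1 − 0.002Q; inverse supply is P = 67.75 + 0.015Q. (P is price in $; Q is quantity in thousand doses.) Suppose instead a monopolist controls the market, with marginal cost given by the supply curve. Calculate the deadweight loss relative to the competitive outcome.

Competitive equilibrium: 171.1 − 0.002Q = 67.75 + 0.015Q → Q* = 6079.411765, P* = 158.941176.
Marginal revenue: MR = 171.1 − 0.004Q. Set MR = MC: 171.1 − 0.004Q = 67.75 + 0.015Q → Q_m = 5439.473684.
Price P_m = 171.1 − 0.002·5439.473684 = 160.221053; MC(Q_m) = 67.75 + 0.015·5439.473684 = 149.342105.
Competitive Q* = 6079.411765, so ΔQ = 639.938081; wedge = 160.221053 − 149.342105 = 10.878948.
DWL = ½ × 639.938081 × 10.878948 = $3480.93 thousand.

$3480.93 thousand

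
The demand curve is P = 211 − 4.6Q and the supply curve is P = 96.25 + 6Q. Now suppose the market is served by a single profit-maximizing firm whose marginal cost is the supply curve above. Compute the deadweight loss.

56.89

Competitive equilibrium: 211 − 4.6Q = 96.25 + 6Q → Q* = 10.8255, P* = 161.2028.
Marginal revenue: MR = 211 − 9.2Q. Set MR = MC: 211 − 9.2Q = 96.25 + 6Q → Q_m = 7.5493.
Price P_m = 211 − 4.6·7.5493 = 176.2732; MC(Q_m) = 96.25 + 6·7.5493 = 141.5458.
Competitive Q* = 10.8255, so ΔQ = 3.2762; wedge = 176.2732 − 141.5458 = 34.7274.
The triangle = ½ × 3.2762 × 34.7274 = 56.89.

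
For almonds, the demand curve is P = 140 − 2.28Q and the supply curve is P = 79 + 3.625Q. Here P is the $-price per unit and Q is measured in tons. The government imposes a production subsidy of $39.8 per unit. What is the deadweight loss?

$134.13

Competitive equilibrium: 140 − 2.28Q = 79 + 3.625Q → Q* = 10.3302, P* = 116.4471.
The subsidy lowers effective supply by 39.8: P = 39.2 + 3.625Q.
New quantity: 140 − 2.28Q = 39.2 + 3.625Q → Q' = 17.0703.
Overproduction ΔQ = 17.0703 − 10.3302 = 6.7401; wedge = subsidy = 39.8.
Deadweight loss = ½ × 6.7401 × 39.8 = $134.13.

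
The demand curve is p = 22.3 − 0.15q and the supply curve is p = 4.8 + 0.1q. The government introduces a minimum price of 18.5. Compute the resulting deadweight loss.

249.39

Competitive equilibrium: 22.3 − 0.15q = 4.8 + 0.1q → q* = 70, p* = 11.8.
At the floor p = 18.5, quantity demanded = (22.3 − 18.5)/0.15 = 25.3333.
Sellers' marginal cost at q' = 25.3333: 4.8 + 0.1·25.3333 = 7.3333.
Δq = 70 − 25.3333 = 44.6667; wedge = 18.5 − 7.3333 = 11.1667.
DWL = ½ × 44.6667 × 11.1667 = 249.39.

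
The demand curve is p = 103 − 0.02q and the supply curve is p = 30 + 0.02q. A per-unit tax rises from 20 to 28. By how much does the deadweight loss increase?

Competitive equilibrium: 103 − 0.02q = 30 + 0.02q → q* = 1825, p* = 66.5.
For a per-unit tax t: Δq = t/0.04, so DWL = ½·t·(t/0.04) = t²/0.08.
At t = 20: DWL = 5000. At t = 28: DWL = 9800.
Increase = 9800 − 5000 = 4800.

4800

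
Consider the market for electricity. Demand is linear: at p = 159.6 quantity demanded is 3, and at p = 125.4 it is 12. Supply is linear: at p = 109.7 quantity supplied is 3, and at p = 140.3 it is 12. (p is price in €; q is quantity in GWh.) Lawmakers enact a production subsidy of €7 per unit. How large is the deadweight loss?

Demand slope = (125.4 − 159.6)/(12 − 3) = −3.8, so p = 171 − 3.8q.
Supply slope = (140.3 − 109.7)/(12 − 3) = 3.4, so p = 99.5 + 3.4q.
Competitive equilibrium: 171 − 3.8q = 99.5 + 3.4q → q* = 9.9306, p* = 133.2639.
The subsidy lowers effective supply by 7: p = 92.5 + 3.4q.
New quantity: 171 − 3.8q = 92.5 + 3.4q → q' = 10.9028.
Overproduction Δq = 10.9028 − 9.9306 = 0.9722; wedge = subsidy = 7.
Welfare loss = ½ × 0.9722 × 7 = €3.40.

€3.40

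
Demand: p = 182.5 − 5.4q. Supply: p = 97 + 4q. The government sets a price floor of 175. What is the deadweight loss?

Competitive equilibrium: 182.5 − 5.4q = 97 + 4q → q* = 9.0957, p* = 133.383.
At the floor p = 175, quantity demanded = (182.5 − 175)/5.4 = 1.3889.
Sellers' marginal cost at q' = 1.3889: 97 + 4·1.3889 = 102.5556.
Δq = 9.0957 − 1.3889 = 7.7068; wedge = 175 − 102.5556 = 72.4444.
DWL = ½ × 7.7068 × 72.4444 = 279.16.

279.16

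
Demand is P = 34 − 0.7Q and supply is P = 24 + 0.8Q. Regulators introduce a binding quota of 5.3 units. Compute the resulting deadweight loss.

Competitive equilibrium: 34 − 0.7Q = 24 + 0.8Q → Q* = 6.6667, P* = 29.3333.
At Q = 5.3: demand price = 34 − 0.7·5.3 = 30.29; supply price = 24 + 0.8·5.3 = 28.24.
ΔQ = 6.6667 − 5.3 = 1.3667; wedge = 30.29 − 28.24 = 2.05.
Welfare loss = ½ × 1.3667 × 2.05 = 1.40.

1.40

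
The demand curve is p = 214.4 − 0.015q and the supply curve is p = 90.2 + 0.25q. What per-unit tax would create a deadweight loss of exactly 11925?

79.5

Competitive equilibrium: 214.4 − 0.015q = 90.2 + 0.25q → q* = 468.6792, p* = 207.3698.
A tax t gives Δq = t/0.265 and wedge t, so DWL = t²/0.53.
t²/0.53 = 11925 → t² = 6320.25 → t = 79.5.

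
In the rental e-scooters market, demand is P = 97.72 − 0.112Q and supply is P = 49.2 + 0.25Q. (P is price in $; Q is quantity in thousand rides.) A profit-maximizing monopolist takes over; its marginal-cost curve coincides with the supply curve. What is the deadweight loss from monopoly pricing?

$181.54 thousand

Competitive equilibrium: 97.72 − 0.112Q = 49.2 + 0.25Q → Q* = 134.0331, P* = 82.7083.
Marginal revenue: MR = 97.72 − 0.224Q. Set MR = MC: 97.72 − 0.224Q = 49.2 + 0.25Q → Q_m = 102.3629.
Price P_m = 97.72 − 0.112·102.3629 = 86.2554; MC(Q_m) = 49.2 + 0.25·102.3629 = 74.7907.
Competitive Q* = 134.0331, so ΔQ = 31.6702; wedge = 86.2554 − 74.7907 = 11.4647.
The triangle = ½ × 31.6702 × 11.4647 = $181.54 thousand.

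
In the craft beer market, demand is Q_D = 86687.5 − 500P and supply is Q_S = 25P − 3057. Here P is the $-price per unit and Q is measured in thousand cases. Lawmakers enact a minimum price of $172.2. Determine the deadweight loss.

In inverse form: demand P = 173.375 − 0.002Q, supply P = 122.28 + 0.04Q.
Competitive equilibrium: 173.375 − 0.002Q = 122.28 + 0.04Q → Q* = 1216.5476, P* = 170.9419.
At the floor P = 172.2, quantity demanded = (173.375 − 172.2)/0.002 = 587.5.
Sellers' marginal cost at Q' = 587.5: 122.28 + 0.04·587.5 = 145.78.
ΔQ = 1216.5476 − 587.5 = 629.0476; wedge = 172.2 − 145.78 = 26.42.
Welfare loss = ½ × 629.0476 × 26.42 = $8309.72 thousand.

$8309.72 thousand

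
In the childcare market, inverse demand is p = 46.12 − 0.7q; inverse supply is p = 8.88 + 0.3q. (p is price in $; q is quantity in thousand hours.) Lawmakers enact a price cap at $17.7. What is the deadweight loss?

Competitive equilibrium: 46.12 − 0.7q = 8.88 + 0.3q → q* = 37.24, p* = 20.052.
At the ceiling p = 17.7, quantity supplied = (17.7 − 8.88)/0.3 = 29.4.
Willingness to pay at q' = 29.4: 46.12 − 0.7·29.4 = 25.54.
Δq = 37.24 − 29.4 = 7.84; wedge = 25.54 − 17.7 = 7.84.
Deadweight loss = ½ × 7.84 × 7.84 = $30.73 thousand.

$30.73 thousand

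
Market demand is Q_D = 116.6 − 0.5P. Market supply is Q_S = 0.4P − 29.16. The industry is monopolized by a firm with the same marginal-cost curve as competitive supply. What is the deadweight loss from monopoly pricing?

In inverse form: demand P = 233.2 − 2Q, supply P = 72.9 + 2.5Q.
Competitive equilibrium: 233.2 − 2Q = 72.9 + 2.5Q → Q* = 35.6222, P* = 161.9556.
Marginal revenue: MR = 233.2 − 4Q. Set MR = MC: 233.2 − 4Q = 72.9 + 2.5Q → Q_m = 24.6615.
Price P_m = 233.2 − 2·24.6615 = 183.877; MC(Q_m) = 72.9 + 2.5·24.6615 = 134.5538.
Competitive Q* = 35.6222, so ΔQ = 10.9607; wedge = 183.877 − 134.5538 = 49.3232.
The triangle = ½ × 10.9607 × 49.3232 = 270.31.

270.31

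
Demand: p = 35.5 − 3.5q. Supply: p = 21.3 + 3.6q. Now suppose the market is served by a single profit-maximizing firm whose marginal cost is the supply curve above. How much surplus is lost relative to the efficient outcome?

1.55

Competitive equilibrium: 35.5 − 3.5q = 21.3 + 3.6q → q* = 2, p* = 28.5.
Marginal revenue: MR = 35.5 − 7q. Set MR = MC: 35.5 − 7q = 21.3 + 3.6q → q_m = 1.3396.
Price p_m = 35.5 − 3.5·1.3396 = 30.8114; MC(q_m) = 21.3 + 3.6·1.3396 = 26.1226.
Competitive q* = 2, so Δq = 0.6604; wedge = 30.8114 − 26.1226 = 4.6888.
The triangle = ½ × 0.6604 × 4.6888 = 1.55.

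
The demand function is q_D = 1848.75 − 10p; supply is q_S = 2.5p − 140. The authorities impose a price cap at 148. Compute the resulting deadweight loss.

In inverse form: demand p = 184.875 − 0.1q, supply p = 56 + 0.4q.
Competitive equilibrium: 184.875 − 0.1q = 56 + 0.4q → q* = 257.75, p* = 159.1.
At the ceiling p = 148, quantity supplied = (148 − 56)/0.4 = 230.
Willingness to pay at q' = 230: 184.875 − 0.1·230 = 161.875.
Δq = 257.75 − 230 = 27.75; wedge = 161.875 − 148 = 13.875.
DWL = ½ × 27.75 × 13.875 = 192.52.

192.52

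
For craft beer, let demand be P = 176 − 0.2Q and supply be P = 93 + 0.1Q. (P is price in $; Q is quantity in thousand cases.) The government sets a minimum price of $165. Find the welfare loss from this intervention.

Competitive equilibrium: 176 − 0.2Q = 93 + 0.1Q → Q* = 276.6667, P* = 120.6667.
At the floor P = 165, quantity demanded = (176 − 165)/0.2 = 55.
Sellers' marginal cost at Q' = 55: 93 + 0.1·55 = 98.5.
ΔQ = 276.6667 − 55 = 221.6667; wedge = 165 − 98.5 = 66.5.
DWL = ½ × 221.6667 × 66.5 = $7370.42 thousand.

$7370.42 thousand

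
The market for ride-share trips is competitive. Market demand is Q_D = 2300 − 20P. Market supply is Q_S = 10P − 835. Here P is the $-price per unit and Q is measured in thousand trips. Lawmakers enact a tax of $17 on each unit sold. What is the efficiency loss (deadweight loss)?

In inverse form: demand P = 115 − 0.05Q, supply P = 83.5 + 0.1Q.
Competitive equilibrium: 115 − 0.05Q = 83.5 + 0.1Q → Q* = 210, P* = 104.5.
With the tax, the buyer price exceeds the seller price by 17: (115 − 0.05Q) − (83.5 + 0.1Q) = 17 → Q' = 96.6667.
ΔQ = 210 − 96.6667 = 113.3333; the wedge equals the tax, 17.
Deadweight loss = ½ × 113.3333 × 17 = $963.33 thousand.

$963.33 thousand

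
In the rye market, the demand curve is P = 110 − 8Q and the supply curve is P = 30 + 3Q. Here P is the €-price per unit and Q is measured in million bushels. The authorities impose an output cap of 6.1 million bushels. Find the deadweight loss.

Competitive equilibrium: 110 − 8Q = 30 + 3Q → Q* = 7.2727, P* = 51.8182.
At Q = 6.1: demand price = 110 − 8·6.1 = 61.2; supply price = 30 + 3·6.1 = 48.3.
ΔQ = 7.2727 − 6.1 = 1.1727; wedge = 61.2 − 48.3 = 12.9.
Welfare loss = ½ × 1.1727 × 12.9 = €7.56 million.

€7.56 million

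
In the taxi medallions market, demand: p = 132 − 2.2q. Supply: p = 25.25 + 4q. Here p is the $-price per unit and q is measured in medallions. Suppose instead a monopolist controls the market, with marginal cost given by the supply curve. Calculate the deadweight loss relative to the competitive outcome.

Competitive equilibrium: 132 − 2.2q = 25.25 + 4q → q* = 17.2177, p* = 94.121.
Marginal revenue: MR = 132 − 4.4q. Set MR = MC: 132 − 4.4q = 25.25 + 4q → q_m = 12.7083.
Price p_m = 132 − 2.2·12.7083 = 104.0417; MC(q_m) = 25.25 + 4·12.7083 = 76.0832.
Competitive q* = 17.2177, so Δq = 4.5094; wedge = 104.0417 − 76.0832 = 27.9585.
DWL = ½ × 4.5094 × 27.9585 = $63.04.

$63.04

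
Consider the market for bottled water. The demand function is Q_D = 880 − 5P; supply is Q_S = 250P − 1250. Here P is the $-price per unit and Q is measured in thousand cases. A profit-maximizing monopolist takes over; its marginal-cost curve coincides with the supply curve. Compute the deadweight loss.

$17564.24 thousand

In inverse form: demand P = 176 − 0.2Q, supply P = 5 + 0.004Q.
Competitive equilibrium: 176 − 0.2Q = 5 + 0.004Q → Q* = 838.23529, P* = 8.35294.
Marginal revenue: MR = 176 − 0.4Q. Set MR = MC: 176 − 0.4Q = 5 + 0.004Q → Q_m = 423.26733.
Price P_m = 176 − 0.2·423.26733 = 91.34653; MC(Q_m) = 5 + 0.004·423.26733 = 6.69307.
Competitive Q* = 838.23529, so ΔQ = 414.96796; wedge = 91.34653 − 6.69307 = 84.65346.
Welfare loss = ½ × 414.96796 × 84.65346 = $17564.24 thousand.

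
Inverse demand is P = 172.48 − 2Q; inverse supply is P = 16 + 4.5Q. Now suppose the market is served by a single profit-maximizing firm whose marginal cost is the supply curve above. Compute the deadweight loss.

104.28

Competitive equilibrium: 172.48 − 2Q = 16 + 4.5Q → Q* = 24.0738, P* = 124.3323.
Marginal revenue: MR = 172.48 − 4Q. Set MR = MC: 172.48 − 4Q = 16 + 4.5Q → Q_m = 18.4094.
Price P_m = 172.48 − 2·18.4094 = 135.6612; MC(Q_m) = 16 + 4.5·18.4094 = 98.8423.
Competitive Q* = 24.0738, so ΔQ = 5.6644; wedge = 135.6612 − 98.8423 = 36.8189.
The triangle = ½ × 5.6644 × 36.8189 = 104.28.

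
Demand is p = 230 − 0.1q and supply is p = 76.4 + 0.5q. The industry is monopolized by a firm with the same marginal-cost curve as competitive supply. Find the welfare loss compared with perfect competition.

401.24

Competitive equilibrium: 230 − 0.1q = 76.4 + 0.5q → q* = 256, p* = 204.4.
Marginal revenue: MR = 230 − 0.2q. Set MR = MC: 230 − 0.2q = 76.4 + 0.5q → q_m = 219.4286.
Price p_m = 230 − 0.1·219.4286 = 208.0571; MC(q_m) = 76.4 + 0.5·219.4286 = 186.1143.
Competitive q* = 256, so Δq = 36.5714; wedge = 208.0571 − 186.1143 = 21.9428.
The triangle = ½ × 36.5714 × 21.9428 = 401.24.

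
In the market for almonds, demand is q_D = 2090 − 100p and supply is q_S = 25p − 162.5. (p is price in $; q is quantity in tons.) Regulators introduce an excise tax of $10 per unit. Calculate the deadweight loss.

$1000

In inverse form: demand p = 20.9 − 0.01q, supply p = 6.5 + 0.04q.
Competitive equilibrium: 20.9 − 0.01q = 6.5 + 0.04q → q* = 288, p* = 18.02.
With the tax, the buyer price exceeds the seller price by 10: (20.9 − 0.01q) − (6.5 + 0.04q) = 10 → q' = 88.
Δq = 288 − 88 = 200; the wedge equals the tax, 10.
The triangle = ½ × 200 × 10 = $1000.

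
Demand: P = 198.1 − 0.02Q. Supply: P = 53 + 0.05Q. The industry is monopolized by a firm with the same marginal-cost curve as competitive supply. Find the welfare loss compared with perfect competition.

7426.46

Competitive equilibrium: 198.1 − 0.02Q = 53 + 0.05Q → Q* = 2072.85714, P* = 156.64286.
Marginal revenue: MR = 198.1 − 0.04Q. Set MR = MC: 198.1 − 0.04Q = 53 + 0.05Q → Q_m = 1612.22222.
Price P_m = 198.1 − 0.02·1612.22222 = 165.85556; MC(Q_m) = 53 + 0.05·1612.22222 = 133.61111.
Competitive Q* = 2072.85714, so ΔQ = 460.63492; wedge = 165.85556 − 133.61111 = 32.24445.
DWL = ½ × 460.63492 × 32.24445 = 7426.46.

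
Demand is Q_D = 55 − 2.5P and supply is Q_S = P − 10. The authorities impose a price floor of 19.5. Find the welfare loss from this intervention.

3.77

In inverse form: demand P = 22 − 0.4Q, supply P = 10 + Q.
Competitive equilibrium: 22 − 0.4Q = 10 + Q → Q* = 8.5714, P* = 18.5714.
At the floor P = 19.5, quantity demanded = (22 − 19.5)/0.4 = 6.25.
Sellers' marginal cost at Q' = 6.25: 10 + 1·6.25 = 16.25.
ΔQ = 8.5714 − 6.25 = 2.3214; wedge = 19.5 − 16.25 = 3.25.
Welfare loss = ½ × 2.3214 × 3.25 = 3.77.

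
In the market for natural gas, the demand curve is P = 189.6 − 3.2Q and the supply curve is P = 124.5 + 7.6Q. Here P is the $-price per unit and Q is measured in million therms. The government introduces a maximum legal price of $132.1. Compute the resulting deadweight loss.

$136.50 million

Competitive equilibrium: 189.6 − 3.2Q = 124.5 + 7.6Q → Q* = 6.0278, P* = 170.3111.
At the ceiling P = 132.1, quantity supplied = (132.1 − 124.5)/7.6 = 1.
Willingness to pay at Q' = 1: 189.6 − 3.2·1 = 186.4.
ΔQ = 6.0278 − 1 = 5.0278; wedge = 186.4 − 132.1 = 54.3.
DWL = ½ × 5.0278 × 54.3 = $136.50 million.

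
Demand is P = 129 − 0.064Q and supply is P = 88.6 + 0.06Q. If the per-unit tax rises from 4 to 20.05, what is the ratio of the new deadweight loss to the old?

25.125

Competitive equilibrium: 129 − 0.064Q = 88.6 + 0.06Q → Q* = 325.8065, P* = 108.1484.
For a per-unit tax t: ΔQ = t/0.124, so DWL = ½·t·(t/0.124) = t²/0.248.
At t = 4: DWL = 64.516. At t = 20.05: DWL = 1620.978.
Ratio = (20.05/4)² = 25.125.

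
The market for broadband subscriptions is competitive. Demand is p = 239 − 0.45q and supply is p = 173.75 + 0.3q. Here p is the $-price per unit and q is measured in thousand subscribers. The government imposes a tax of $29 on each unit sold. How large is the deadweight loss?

Competitive equilibrium: 239 − 0.45q = 173.75 + 0.3q → q* = 87, p* = 199.85.
With the tax, the buyer price exceeds the seller price by 29: (239 − 0.45q) − (173.75 + 0.3q) = 29 → q' = 48.3333.
Δq = 87 − 48.3333 = 38.6667; the wedge equals the tax, 29.
Welfare loss = ½ × 38.6667 × 29 = $560.67 thousand.

$560.67 thousand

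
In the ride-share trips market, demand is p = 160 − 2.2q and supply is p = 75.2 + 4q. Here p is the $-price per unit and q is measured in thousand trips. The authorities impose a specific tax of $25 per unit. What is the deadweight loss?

$50.40 thousand

Competitive equilibrium: 160 − 2.2q = 75.2 + 4q → q* = 13.6774, p* = 129.9097.
With the tax, the buyer price exceeds the seller price by 25: (160 − 2.2q) − (75.2 + 4q) = 25 → q' = 9.6452.
Δq = 13.6774 − 9.6452 = 4.0322; the wedge equals the tax, 25.
DWL = ½ × 4.0322 × 25 = $50.40 thousand.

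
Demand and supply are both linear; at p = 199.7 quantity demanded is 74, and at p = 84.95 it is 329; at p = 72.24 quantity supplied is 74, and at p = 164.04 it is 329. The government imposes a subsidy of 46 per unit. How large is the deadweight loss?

1306.17

Demand slope = (84.95 − 199.7)/(329 − 74) = −0.45, so p = 233 − 0.45q.
Supply slope = (164.04 − 72.24)/(329 − 74) = 0.36, so p = 45.6 + 0.36q.
Competitive equilibrium: 233 − 0.45q = 45.6 + 0.36q → q* = 231.358, p* = 128.8889.
The subsidy lowers effective supply by 46: p = 0.36q − 0.4.
New quantity: 233 − 0.45q = 0.36q − 0.4 → q' = 288.1481.
Overproduction Δq = 288.1481 − 231.358 = 56.7901; wedge = subsidy = 46.
DWL = ½ × 56.7901 × 46 = 1306.17.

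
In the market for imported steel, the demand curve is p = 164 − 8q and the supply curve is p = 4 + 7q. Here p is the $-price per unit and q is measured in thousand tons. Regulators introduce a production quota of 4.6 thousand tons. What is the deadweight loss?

$276.03 thousand

Competitive equilibrium: 164 − 8q = 4 + 7q → q* = 10.6667, p* = 78.6667.
At q = 4.6: demand price = 164 − 8·4.6 = 127.2; supply price = 4 + 7·4.6 = 36.2.
Δq = 10.6667 − 4.6 = 6.0667; wedge = 127.2 − 36.2 = 91.
The triangle = ½ × 6.0667 × 91 = $276.03 thousand.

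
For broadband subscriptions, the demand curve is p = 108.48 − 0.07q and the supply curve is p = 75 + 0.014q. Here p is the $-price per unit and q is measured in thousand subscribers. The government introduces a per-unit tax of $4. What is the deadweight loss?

Competitive equilibrium: 108.48 − 0.07q = 75 + 0.014q → q* = 398.5714, p* = 80.58.
With the tax, the buyer price exceeds the seller price by 4: (108.48 − 0.07q) − (75 + 0.014q) = 4 → q' = 350.9524.
Δq = 398.5714 − 350.9524 = 47.619; the wedge equals the tax, 4.
Welfare loss = ½ × 47.619 × 4 = $95.24 thousand.

$95.24 thousand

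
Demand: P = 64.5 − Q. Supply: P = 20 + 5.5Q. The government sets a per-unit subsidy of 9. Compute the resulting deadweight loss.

Competitive equilibrium: 64.5 − Q = 20 + 5.5Q → Q* = 6.8462, P* = 57.6538.
The subsidy lowers effective supply by 9: P = 11 + 5.5Q.
New quantity: 64.5 − Q = 11 + 5.5Q → Q' = 8.2308.
Overproduction ΔQ = 8.2308 − 6.8462 = 1.3846; wedge = subsidy = 9.
Welfare loss = ½ × 1.3846 × 9 = 6.23.

6.23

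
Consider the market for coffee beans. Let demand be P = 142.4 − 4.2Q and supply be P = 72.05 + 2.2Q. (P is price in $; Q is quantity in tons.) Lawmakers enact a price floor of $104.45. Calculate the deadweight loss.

Competitive equilibrium: 142.4 − 4.2Q = 72.05 + 2.2Q → Q* = 10.9922, P* = 96.2328.
At the floor P = 104.45, quantity demanded = (142.4 − 104.45)/4.2 = 9.0357.
Sellers' marginal cost at Q' = 9.0357: 72.05 + 2.2·9.0357 = 91.9285.
ΔQ = 10.9922 − 9.0357 = 1.9565; wedge = 104.45 − 91.9285 = 12.5215.
Deadweight loss = ½ × 1.9565 × 12.5215 = $12.25.

$12.25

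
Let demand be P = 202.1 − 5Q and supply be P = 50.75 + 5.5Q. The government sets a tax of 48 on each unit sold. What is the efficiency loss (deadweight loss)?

Competitive equilibrium: 202.1 − 5Q = 50.75 + 5.5Q → Q* = 14.4143, P* = 130.0286.
With the tax, the buyer price exceeds the seller price by 48: (202.1 − 5Q) − (50.75 + 5.5Q) = 48 → Q' = 9.8429.
ΔQ = 14.4143 − 9.8429 = 4.5714; the wedge equals the tax, 48.
DWL = ½ × 4.5714 × 48 = 109.71.

109.71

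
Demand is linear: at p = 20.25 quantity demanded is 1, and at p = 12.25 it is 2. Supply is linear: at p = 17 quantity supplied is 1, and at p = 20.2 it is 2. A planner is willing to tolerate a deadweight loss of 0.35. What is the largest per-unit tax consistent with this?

Demand slope = (12.25 − 20.25)/(2 − 1) = −8, so p = 28.25 − 8q.
Supply slope = (20.2 − 17)/(2 − 1) = 3.2, so p = 13.8 + 3.2q.
Competitive equilibrium: 28.25 − 8q = 13.8 + 3.2q → q* = 1.2902, p* = 17.9286.
A tax t gives Δq = t/11.2 and wedge t, so DWL = t²/22.4.
t²/22.4 = 0.35 → t² = 7.84 → t = 2.8.

2.8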